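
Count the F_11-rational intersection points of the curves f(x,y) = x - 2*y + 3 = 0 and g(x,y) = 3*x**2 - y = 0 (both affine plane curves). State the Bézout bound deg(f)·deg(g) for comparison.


Common zeros: ∅; count = 0; Bézout bound = 2.

deg(f) = 1, deg(g) = 2, so Bézout bound = 2.
Scan x ∈ F_11. For each x, list the y ∈ F_11 with f(x, y) ≡ 0 and those with g(x, y) ≡ 0 (mod 11); the common zeros in that column are the intersection.
  x = 0: f ≡ 0 at y ∈ {7}; g ≡ 0 at y ∈ {0}; common: ∅.
  x = 1: f ≡ 0 at y ∈ {2}; g ≡ 0 at y ∈ {3}; common: ∅.
  x = 2: f ≡ 0 at y ∈ {8}; g ≡ 0 at y ∈ {1}; common: ∅.
  x = 3: f ≡ 0 at y ∈ {3}; g ≡ 0 at y ∈ {5}; common: ∅.
  x = 4: f ≡ 0 at y ∈ {9}; g ≡ 0 at y ∈ {4}; common: ∅.
  x = 5: f ≡ 0 at y ∈ {4}; g ≡ 0 at y ∈ {9}; common: ∅.
  x = 6: f ≡ 0 at y ∈ {10}; g ≡ 0 at y ∈ {9}; common: ∅.
  x = 7: f ≡ 0 at y ∈ {5}; g ≡ 0 at y ∈ {4}; common: ∅.
  x = 8: f ≡ 0 at y ∈ {0}; g ≡ 0 at y ∈ {5}; common: ∅.
  x = 9: f ≡ 0 at y ∈ {6}; g ≡ 0 at y ∈ {1}; common: ∅.
  x = 10: f ≡ 0 at y ∈ {1}; g ≡ 0 at y ∈ {3}; common: ∅.
Collecting: common zeros = ∅, so the count is 0.
Comparison with the Bézout bound: 0 ≤ 2 = deg(f)·deg(g), as expected for curves with no common component (the affine F_11-count falls short of the bound because intersections may lie at infinity, over extension fields, or carry multiplicity).


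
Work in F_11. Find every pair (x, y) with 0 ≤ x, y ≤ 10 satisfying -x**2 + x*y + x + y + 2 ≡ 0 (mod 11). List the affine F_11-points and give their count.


Affine F_11-points: {(0, 9), (1, 10), (2, 0), (3, 1), (4, 2), (5, 3), (6, 4), (7, 5), (8, 6), (9, 7), (10, 0), (10, 1), (10, 2), (10, 3), (10, 4), (10, 5), (10, 6), (10, 7), (10, 8), (10, 9), (10, 10)}; count = 21.

For each of the 121 pairs (x, y) ∈ F_11², evaluate f(x, y) mod 11. Record the zeros.
  x = 0: [0↦2, 1↦3, 2↦4, 3↦5, 4↦6, 5↦7, 6↦8, 7↦9, 8↦10, 9↦0, 10↦1]  zeros at y ∈ {9}
  x = 1: [0↦2, 1↦4, 2↦6, 3↦8, 4↦10, 5↦1, 6↦3, 7↦5, 8↦7, 9↦9, 10↦0]  zeros at y ∈ {10}
  x = 2: [0↦0, 1↦3, 2↦6, 3↦9, 4↦1, 5↦4, 6↦7, 7↦10, 8↦2, 9↦5, 10↦8]  zeros at y ∈ {0}
  x = 3: [0↦7, 1↦0, 2↦4, 3↦8, 4↦1, 5↦5, 6↦9, 7↦2, 8↦6, 9↦10, 10↦3]  zeros at y ∈ {1}
  x = 4: [0↦1, 1↦6, 2↦0, 3↦5, 4↦10, 5↦4, 6↦9, 7↦3, 8↦8, 9↦2, 10↦7]  zeros at y ∈ {2}
  x = 5: [0↦4, 1↦10, 2↦5, 3↦0, 4↦6, 5↦1, 6↦7, 7↦2, 8↦8, 9↦3, 10↦9]  zeros at y ∈ {3}
  x = 6: [0↦5, 1↦1, 2↦8, 3↦4, 4↦0, 5↦7, 6↦3, 7↦10, 8↦6, 9↦2, 10↦9]  zeros at y ∈ {4}
  x = 7: [0↦4, 1↦1, 2↦9, 3↦6, 4↦3, 5↦0, 6↦8, 7↦5, 8↦2, 9↦10, 10↦7]  zeros at y ∈ {5}
  x = 8: [0↦1, 1↦10, 2↦8, 3↦6, 4↦4, 5↦2, 6↦0, 7↦9, 8↦7, 9↦5, 10↦3]  zeros at y ∈ {6}
  x = 9: [0↦7, 1↦6, 2↦5, 3↦4, 4↦3, 5↦2, 6↦1, 7↦0, 8↦10, 9↦9, 10↦8]  zeros at y ∈ {7}
  x = 10: [0↦0, 1↦0, 2↦0, 3↦0, 4↦0, 5↦0, 6↦0, 7↦0, 8↦0, 9↦0, 10↦0]  zeros at y ∈ {0, 1, 2, 3, 4, 5, 6, 7, 8, 9, 10}
Collecting zeros: affine points = {(0, 9), (1, 10), (2, 0), (3, 1), (4, 2), (5, 3), (6, 4), (7, 5), (8, 6), (9, 7), (10, 0), (10, 1), (10, 2), (10, 3), (10, 4), (10, 5), (10, 6), (10, 7), (10, 8), (10, 9), (10, 10)}.
Total count |C(F_11)_aff| = 21.


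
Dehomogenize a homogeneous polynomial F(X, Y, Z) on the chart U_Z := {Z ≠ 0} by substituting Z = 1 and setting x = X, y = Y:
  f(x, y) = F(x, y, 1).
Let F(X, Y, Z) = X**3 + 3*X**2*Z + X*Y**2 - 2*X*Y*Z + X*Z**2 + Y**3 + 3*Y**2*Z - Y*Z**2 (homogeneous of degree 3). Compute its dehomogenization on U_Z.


f(x, y) = x**3 + 3*x**2 + x*y**2 - 2*x*y + x + y**3 + 3*y**2 - y

On U_Z we set Z = 1. Each monomial c·X^i·Y^j·Z^k in F becomes c·x^i·y^j·1^k = c·x^i·y^j.
Substituting Z = 1: F(X, Y, 1) = x**3 + 3*x**2 + x*y**2 - 2*x*y + x + y**3 + 3*y**2 - y.
Note: deg(f) ≤ deg(F) = 3; strict inequality happens when F is divisible by Z (lost terms).


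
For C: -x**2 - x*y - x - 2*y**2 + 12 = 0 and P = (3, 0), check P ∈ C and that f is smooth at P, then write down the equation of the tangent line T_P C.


Tangent line at P: -7*x - 3*y + 21 = 0.

Step 1: f(3, 0) = 0, so P lies on C.
Step 2: partial derivatives
  f_x(x, y) = -2*x - y - 1, f_y(x, y) = -x - 4*y.
  f_x(P) = -7, f_y(P) = -3 (gradient nonzero, so P is smooth).
Step 3: tangent line at P: -7·(x − 3) + -3·(y − 0) = 0.
Expanding: -7*x - 3*y + 21 = 0.


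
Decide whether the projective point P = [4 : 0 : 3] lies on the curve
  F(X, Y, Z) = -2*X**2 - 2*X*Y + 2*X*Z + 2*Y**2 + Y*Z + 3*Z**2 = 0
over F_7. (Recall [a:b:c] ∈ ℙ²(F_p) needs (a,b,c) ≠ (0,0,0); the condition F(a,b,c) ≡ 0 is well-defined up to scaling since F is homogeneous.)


F(4,0,3) ≡ 5 (mod 7); P is NOT on the curve.

Evaluate F(4, 0, 3) term-by-term (mod 7).
  -2*X**2 ↦ -2·16·1·1 = -32
  -2*X*Y ↦ -2·4·0·1 = 0
  2*X*Z ↦ 2·4·1·3 = 24
  2*Y**2 ↦ 2·1·0·1 = 0
  Y*Z ↦ 1·1·0·3 = 0
  3*Z**2 ↦ 3·1·1·9 = 27
Sum: F(4, 0, 3) = (-32) + (0) + (24) + (0) + (0) + (27) = 19.
Reducing mod 7: 19 ≡ 5 (mod 7).
Since F(a, b, c) ≡ 5 ≠ 0 (mod 7), P does NOT lie on the curve.


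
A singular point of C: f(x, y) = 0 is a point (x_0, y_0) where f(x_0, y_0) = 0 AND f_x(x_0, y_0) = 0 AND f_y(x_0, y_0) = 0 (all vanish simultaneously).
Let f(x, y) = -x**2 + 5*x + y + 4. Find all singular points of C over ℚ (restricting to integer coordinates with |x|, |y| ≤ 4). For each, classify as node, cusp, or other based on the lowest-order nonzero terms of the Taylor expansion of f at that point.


No singular points in the scanned grid; C is smooth there.

Compute partial derivatives:
  f_x = 5 - 2*x.
  f_y = 1.
f_y = 1 is a nonzero constant, so f_y never vanishes: no point (x, y) can satisfy f = f_x = f_y = 0. In particular no (x, y) ∈ {−4, ..., 4}² is singular; the curve is smooth.


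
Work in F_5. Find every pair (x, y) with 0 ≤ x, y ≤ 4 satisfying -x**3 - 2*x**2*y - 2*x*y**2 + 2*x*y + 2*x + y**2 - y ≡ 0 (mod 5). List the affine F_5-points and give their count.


Affine F_5-points: {(0, 0), (0, 1), (1, 2), (3, 3)}; count = 4.

For each of the 25 pairs (x, y) ∈ F_5², evaluate f(x, y) mod 5. Record the zeros.
  x = 0: [0↦0, 1↦0, 2↦2, 3↦1, 4↦2]  zeros at y ∈ {0, 1}
  x = 1: [0↦1, 1↦4, 2↦0, 3↦4, 4↦1]  zeros at y ∈ {2}
  x = 2: [0↦1, 1↦3, 2↦4, 3↦4, 4↦3]  zeros at y ∈ ∅
  x = 3: [0↦4, 1↦1, 2↦3, 3↦0, 4↦2]  zeros at y ∈ {3}
  x = 4: [0↦4, 1↦2, 2↦1, 3↦1, 4↦2]  zeros at y ∈ ∅
Collecting zeros: affine points = {(0, 0), (0, 1), (1, 2), (3, 3)}.
Total count |C(F_5)_aff| = 4.


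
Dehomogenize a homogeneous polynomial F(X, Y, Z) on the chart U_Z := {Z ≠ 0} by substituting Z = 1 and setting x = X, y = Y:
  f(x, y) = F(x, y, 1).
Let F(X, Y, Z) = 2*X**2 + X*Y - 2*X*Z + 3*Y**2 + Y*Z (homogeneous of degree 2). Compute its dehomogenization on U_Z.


f(x, y) = 2*x**2 + x*y - 2*x + 3*y**2 + y

On U_Z we set Z = 1. Each monomial c·X^i·Y^j·Z^k in F becomes c·x^i·y^j·1^k = c·x^i·y^j.
Substituting Z = 1: F(X, Y, 1) = 2*x**2 + x*y - 2*x + 3*y**2 + y.
Note: deg(f) ≤ deg(F) = 2; strict inequality happens when F is divisible by Z (lost terms).


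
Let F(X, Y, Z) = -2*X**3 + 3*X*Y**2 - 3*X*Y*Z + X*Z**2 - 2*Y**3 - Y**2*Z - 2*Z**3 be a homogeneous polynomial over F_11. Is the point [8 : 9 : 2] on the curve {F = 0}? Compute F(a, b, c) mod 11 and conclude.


F(8,9,2) ≡ 6 (mod 11); P is NOT on the curve.

Evaluate F(8, 9, 2) term-by-term (mod 11).
  -2*X**3 ↦ -2·512·1·1 = -1024
  3*X*Y**2 ↦ 3·8·81·1 = 1944
  -3*X*Y*Z ↦ -3·8·9·2 = -432
  X*Z**2 ↦ 1·8·1·4 = 32
  -2*Y**3 ↦ -2·1·729·1 = -1458
  -Y**2*Z ↦ -1·1·81·2 = -162
  -2*Z**3 ↦ -2·1·1·8 = -16
Sum: F(8, 9, 2) = (-1024) + (1944) + (-432) + (32) + (-1458) + (-162) + (-16) = -1116.
Reducing mod 11: -1116 ≡ 6 (mod 11).
Since F(a, b, c) ≡ 6 ≠ 0 (mod 11), P does NOT lie on the curve.


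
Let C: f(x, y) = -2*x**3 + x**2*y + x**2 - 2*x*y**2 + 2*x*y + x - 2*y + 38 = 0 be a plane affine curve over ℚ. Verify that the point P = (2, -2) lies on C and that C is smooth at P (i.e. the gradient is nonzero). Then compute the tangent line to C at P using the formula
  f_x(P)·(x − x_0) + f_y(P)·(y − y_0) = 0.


Tangent line at P: -39*x + 22*y + 122 = 0.

Step 1: f(2, -2) = 0, so P lies on C.
Step 2: partial derivatives
  f_x(x, y) = -6*x**2 + 2*x*y + 2*x - 2*y**2 + 2*y + 1, f_y(x, y) = x**2 - 4*x*y + 2*x - 2.
  f_x(P) = -39, f_y(P) = 22 (gradient nonzero, so P is smooth).
Step 3: tangent line at P: -39·(x − 2) + 22·(y − -2) = 0.
Expanding: -39*x + 22*y + 122 = 0.


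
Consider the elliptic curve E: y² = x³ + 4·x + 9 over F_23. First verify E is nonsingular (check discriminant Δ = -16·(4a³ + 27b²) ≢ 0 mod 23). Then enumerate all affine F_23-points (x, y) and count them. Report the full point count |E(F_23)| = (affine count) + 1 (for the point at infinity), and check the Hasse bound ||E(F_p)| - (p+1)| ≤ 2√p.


Affine points = {(0, 3), (0, 20), (2, 5), (2, 18), (3, 5), (3, 18), (5, 4), (5, 19), (7, 9), (7, 14), (8, 1), (8, 22), (11, 2), (11, 21), (13, 2), (13, 21), (14, 7), (14, 16), (16, 11), (16, 12), (18, 5), (18, 18), (20, 4), (20, 19), (21, 4), (21, 19), (22, 2), (22, 21)}; affine count = 28; |E(F_23)| = 29.

Discriminant check: Δ ∝ 4a³ + 27b² = 4·4³ + 27·9² = 4·64 + 27·81 ≡ 5 (mod 23). Nonzero ⇒ E is nonsingular.
For each x ∈ F_23, compute rhs = x³ + 4·x + 9 mod 23, then count y ∈ F_23 with y² ≡ rhs.
  x = 0: rhs = 9, matching y values: 3, 20 (2 points).
  x = 1: rhs = 14, matching y values: none (0 points).
  x = 2: rhs = 2, matching y values: 5, 18 (2 points).
  x = 3: rhs = 2, matching y values: 5, 18 (2 points).
  x = 4: rhs = 20, matching y values: none (0 points).
  x = 5: rhs = 16, matching y values: 4, 19 (2 points).
  x = 6: rhs = 19, matching y values: none (0 points).
  x = 7: rhs = 12, matching y values: 9, 14 (2 points).
  x = 8: rhs = 1, matching y values: 1, 22 (2 points).
  x = 9: rhs = 15, matching y values: none (0 points).
  x = 10: rhs = 14, matching y values: none (0 points).
  x = 11: rhs = 4, matching y values: 2, 21 (2 points).
  x = 12: rhs = 14, matching y values: none (0 points).
  x = 13: rhs = 4, matching y values: 2, 21 (2 points).
  x = 14: rhs = 3, matching y values: 7, 16 (2 points).
  x = 15: rhs = 17, matching y values: none (0 points).
  x = 16: rhs = 6, matching y values: 11, 12 (2 points).
  x = 17: rhs = 22, matching y values: none (0 points).
  x = 18: rhs = 2, matching y values: 5, 18 (2 points).
  x = 19: rhs = 21, matching y values: none (0 points).
  x = 20: rhs = 16, matching y values: 4, 19 (2 points).
  x = 21: rhs = 16, matching y values: 4, 19 (2 points).
  x = 22: rhs = 4, matching y values: 2, 21 (2 points).
Total affine count: 28.
Full point count |E(F_23)| = 28 + 1 = 29.
Hasse bound: |29 − (23+1)| = |5| = 5 ≤ 2√23 ≈ 9.5917 ✓.


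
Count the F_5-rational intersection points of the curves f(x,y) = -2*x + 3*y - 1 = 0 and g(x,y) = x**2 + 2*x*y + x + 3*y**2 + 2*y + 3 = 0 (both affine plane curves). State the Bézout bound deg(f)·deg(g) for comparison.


Common zeros: {(3, 4), (4, 3)}; count = 2; Bézout bound = 2.

deg(f) = 1, deg(g) = 2, so Bézout bound = 2.
Scan x ∈ F_5. For each x, list the y ∈ F_5 with f(x, y) ≡ 0 and those with g(x, y) ≡ 0 (mod 5); the common zeros in that column are the intersection.
  x = 0: f ≡ 0 at y ∈ {2}; g ≡ 0 at y ∈ ∅; common: ∅.
  x = 1: f ≡ 0 at y ∈ {1}; g ≡ 0 at y ∈ {0, 2}; common: ∅.
  x = 2: f ≡ 0 at y ∈ {0}; g ≡ 0 at y ∈ ∅; common: ∅.
  x = 3: f ≡ 0 at y ∈ {4}; g ≡ 0 at y ∈ {0, 4}; common: {4}.
  x = 4: f ≡ 0 at y ∈ {3}; g ≡ 0 at y ∈ {2, 3}; common: {3}.
Collecting: common zeros = {(3, 4), (4, 3)}, so the count is 2.
Comparison with the Bézout bound: 2 ≤ 2 = deg(f)·deg(g), as expected for curves with no common component (the bound is attained).


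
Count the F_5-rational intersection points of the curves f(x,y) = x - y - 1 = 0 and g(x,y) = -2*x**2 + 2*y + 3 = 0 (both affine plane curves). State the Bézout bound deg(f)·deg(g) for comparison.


Common zeros: ∅; count = 0; Bézout bound = 2.

deg(f) = 1, deg(g) = 2, so Bézout bound = 2.
Scan x ∈ F_5. For each x, list the y ∈ F_5 with f(x, y) ≡ 0 and those with g(x, y) ≡ 0 (mod 5); the common zeros in that column are the intersection.
  x = 0: f ≡ 0 at y ∈ {4}; g ≡ 0 at y ∈ {1}; common: ∅.
  x = 1: f ≡ 0 at y ∈ {0}; g ≡ 0 at y ∈ {2}; common: ∅.
  x = 2: f ≡ 0 at y ∈ {1}; g ≡ 0 at y ∈ {0}; common: ∅.
  x = 3: f ≡ 0 at y ∈ {2}; g ≡ 0 at y ∈ {0}; common: ∅.
  x = 4: f ≡ 0 at y ∈ {3}; g ≡ 0 at y ∈ {2}; common: ∅.
Collecting: common zeros = ∅, so the count is 0.
Comparison with the Bézout bound: 0 ≤ 2 = deg(f)·deg(g), as expected for curves with no common component (the affine F_5-count falls short of the bound because intersections may lie at infinity, over extension fields, or carry multiplicity).


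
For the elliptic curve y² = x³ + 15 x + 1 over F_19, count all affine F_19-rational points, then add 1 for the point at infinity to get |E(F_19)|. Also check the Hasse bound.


Affine points = {(0, 1), (0, 18), (1, 6), (1, 13), (2, 1), (2, 18), (3, 4), (3, 15), (4, 7), (4, 12), (5, 7), (5, 12), (8, 5), (8, 14), (10, 7), (10, 12), (12, 3), (12, 16), (16, 9), (16, 10), (17, 1), (17, 18), (18, 2), (18, 17)}; affine count = 24; |E(F_19)| = 25.

Discriminant check: Δ ∝ 4a³ + 27b² = 4·15³ + 27·1² = 4·3375 + 27·1 ≡ 18 (mod 19). Nonzero ⇒ E is nonsingular.
For each x ∈ F_19, compute rhs = x³ + 15·x + 1 mod 19, then count y ∈ F_19 with y² ≡ rhs.
  x = 0: rhs = 1, matching y values: 1, 18 (2 points).
  x = 1: rhs = 17, matching y values: 6, 13 (2 points).
  x = 2: rhs = 1, matching y values: 1, 18 (2 points).
  x = 3: rhs = 16, matching y values: 4, 15 (2 points).
  x = 4: rhs = 11, matching y values: 7, 12 (2 points).
  x = 5: rhs = 11, matching y values: 7, 12 (2 points).
  x = 6: rhs = 3, matching y values: none (0 points).
  x = 7: rhs = 12, matching y values: none (0 points).
  x = 8: rhs = 6, matching y values: 5, 14 (2 points).
  x = 9: rhs = 10, matching y values: none (0 points).
  x = 10: rhs = 11, matching y values: 7, 12 (2 points).
  x = 11: rhs = 15, matching y values: none (0 points).
  x = 12: rhs = 9, matching y values: 3, 16 (2 points).
  x = 13: rhs = 18, matching y values: none (0 points).
  x = 14: rhs = 10, matching y values: none (0 points).
  x = 15: rhs = 10, matching y values: none (0 points).
  x = 16: rhs = 5, matching y values: 9, 10 (2 points).
  x = 17: rhs = 1, matching y values: 1, 18 (2 points).
  x = 18: rhs = 4, matching y values: 2, 17 (2 points).
Total affine count: 24.
Full point count |E(F_19)| = 24 + 1 = 25.
Hasse bound: |25 − (19+1)| = |5| = 5 ≤ 2√19 ≈ 8.7178 ✓.


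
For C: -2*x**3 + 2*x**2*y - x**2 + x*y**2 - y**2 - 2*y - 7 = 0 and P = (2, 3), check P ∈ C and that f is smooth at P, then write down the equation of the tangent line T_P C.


Tangent line at P: 5*x + 12*y - 46 = 0.

Step 1: f(2, 3) = 0, so P lies on C.
Step 2: partial derivatives
  f_x(x, y) = -6*x**2 + 4*x*y - 2*x + y**2, f_y(x, y) = 2*x**2 + 2*x*y - 2*y - 2.
  f_x(P) = 5, f_y(P) = 12 (gradient nonzero, so P is smooth).
Step 3: tangent line at P: 5·(x − 2) + 12·(y − 3) = 0.
Expanding: 5*x + 12*y - 46 = 0.


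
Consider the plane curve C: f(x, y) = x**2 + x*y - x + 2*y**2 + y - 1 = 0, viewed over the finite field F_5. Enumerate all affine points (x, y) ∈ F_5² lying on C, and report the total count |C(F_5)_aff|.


Affine F_5-points: {(0, 3), (0, 4), (2, 2), (2, 4), (3, 0), (3, 3)}; count = 6.

For each of the 25 pairs (x, y) ∈ F_5², evaluate f(x, y) mod 5. Record the zeros.
  x = 0: [0↦4, 1↦2, 2↦4, 3↦0, 4↦0]  zeros at y ∈ {3, 4}
  x = 1: [0↦4, 1↦3, 2↦1, 3↦3, 4↦4]  zeros at y ∈ ∅
  x = 2: [0↦1, 1↦1, 2↦0, 3↦3, 4↦0]  zeros at y ∈ {2, 4}
  x = 3: [0↦0, 1↦1, 2↦1, 3↦0, 4↦3]  zeros at y ∈ {0, 3}
  x = 4: [0↦1, 1↦3, 2↦4, 3↦4, 4↦3]  zeros at y ∈ ∅
Collecting zeros: affine points = {(0, 3), (0, 4), (2, 2), (2, 4), (3, 0), (3, 3)}.
Total count |C(F_5)_aff| = 6.


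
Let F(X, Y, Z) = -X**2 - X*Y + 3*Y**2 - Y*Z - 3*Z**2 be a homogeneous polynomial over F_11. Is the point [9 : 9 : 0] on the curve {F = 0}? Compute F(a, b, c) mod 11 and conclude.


F(9,9,0) ≡ 4 (mod 11); P is NOT on the curve.

Evaluate F(9, 9, 0) term-by-term (mod 11).
  -X**2 ↦ -1·81·1·1 = -81
  -X*Y ↦ -1·9·9·1 = -81
  3*Y**2 ↦ 3·1·81·1 = 243
  -Y*Z ↦ -1·1·9·0 = 0
  -3*Z**2 ↦ -3·1·1·0 = 0
Sum: F(9, 9, 0) = (-81) + (-81) + (243) + (0) + (0) = 81.
Reducing mod 11: 81 ≡ 4 (mod 11).
Since F(a, b, c) ≡ 4 ≠ 0 (mod 11), P does NOT lie on the curve.


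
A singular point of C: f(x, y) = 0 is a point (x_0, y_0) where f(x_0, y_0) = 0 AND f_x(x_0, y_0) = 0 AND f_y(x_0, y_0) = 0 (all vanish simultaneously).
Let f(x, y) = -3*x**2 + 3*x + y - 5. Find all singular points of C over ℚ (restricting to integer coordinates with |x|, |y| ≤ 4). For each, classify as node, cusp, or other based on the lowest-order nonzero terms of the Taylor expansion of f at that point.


No singular points in the scanned grid; C is smooth there.

Compute partial derivatives:
  f_x = 3 - 6*x.
  f_y = 1.
f_y = 1 is a nonzero constant, so f_y never vanishes: no point (x, y) can satisfy f = f_x = f_y = 0. In particular no (x, y) ∈ {−4, ..., 4}² is singular; the curve is smooth.


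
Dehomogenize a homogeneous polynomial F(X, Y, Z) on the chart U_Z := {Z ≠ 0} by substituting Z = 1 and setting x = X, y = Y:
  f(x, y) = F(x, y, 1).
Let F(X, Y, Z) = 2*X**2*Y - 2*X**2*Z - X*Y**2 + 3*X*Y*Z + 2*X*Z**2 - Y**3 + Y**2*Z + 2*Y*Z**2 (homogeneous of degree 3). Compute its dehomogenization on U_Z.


f(x, y) = 2*x**2*y - 2*x**2 - x*y**2 + 3*x*y + 2*x - y**3 + y**2 + 2*y

On U_Z we set Z = 1. Each monomial c·X^i·Y^j·Z^k in F becomes c·x^i·y^j·1^k = c·x^i·y^j.
Substituting Z = 1: F(X, Y, 1) = 2*x**2*y - 2*x**2 - x*y**2 + 3*x*y + 2*x - y**3 + y**2 + 2*y.
Note: deg(f) ≤ deg(F) = 3; strict inequality happens when F is divisible by Z (lost terms).


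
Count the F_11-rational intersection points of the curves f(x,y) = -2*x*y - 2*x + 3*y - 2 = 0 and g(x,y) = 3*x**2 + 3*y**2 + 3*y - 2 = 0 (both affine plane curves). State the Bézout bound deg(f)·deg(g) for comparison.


Common zeros: ∅; count = 0; Bézout bound = 4.

deg(f) = 2, deg(g) = 2, so Bézout bound = 4.
Scan x ∈ F_11. For each x, list the y ∈ F_11 with f(x, y) ≡ 0 and those with g(x, y) ≡ 0 (mod 11); the common zeros in that column are the intersection.
  x = 0: f ≡ 0 at y ∈ {8}; g ≡ 0 at y ∈ {5}; common: ∅.
  x = 1: f ≡ 0 at y ∈ {4}; g ≡ 0 at y ∈ ∅; common: ∅.
  x = 2: f ≡ 0 at y ∈ {5}; g ≡ 0 at y ∈ ∅; common: ∅.
  x = 3: f ≡ 0 at y ∈ {1}; g ≡ 0 at y ∈ ∅; common: ∅.
  x = 4: f ≡ 0 at y ∈ {9}; g ≡ 0 at y ∈ ∅; common: ∅.
  x = 5: f ≡ 0 at y ∈ {3}; g ≡ 0 at y ∈ ∅; common: ∅.
  x = 6: f ≡ 0 at y ∈ {7}; g ≡ 0 at y ∈ ∅; common: ∅.
  x = 7: f ≡ 0 at y ∈ ∅; g ≡ 0 at y ∈ ∅; common: ∅.
  x = 8: f ≡ 0 at y ∈ {2}; g ≡ 0 at y ∈ ∅; common: ∅.
  x = 9: f ≡ 0 at y ∈ {6}; g ≡ 0 at y ∈ ∅; common: ∅.
  x = 10: f ≡ 0 at y ∈ {0}; g ≡ 0 at y ∈ ∅; common: ∅.
Collecting: common zeros = ∅, so the count is 0.
Comparison with the Bézout bound: 0 ≤ 4 = deg(f)·deg(g), as expected for curves with no common component (the affine F_11-count falls short of the bound because intersections may lie at infinity, over extension fields, or carry multiplicity).


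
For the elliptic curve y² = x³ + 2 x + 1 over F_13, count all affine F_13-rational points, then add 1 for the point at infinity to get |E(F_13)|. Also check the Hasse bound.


Affine points = {(0, 1), (0, 12), (1, 2), (1, 11), (2, 0), (8, 3), (8, 10)}; affine count = 7; |E(F_13)| = 8.

Discriminant check: Δ ∝ 4a³ + 27b² = 4·2³ + 27·1² = 4·8 + 27·1 ≡ 7 (mod 13). Nonzero ⇒ E is nonsingular.
For each x ∈ F_13, compute rhs = x³ + 2·x + 1 mod 13, then count y ∈ F_13 with y² ≡ rhs.
  x = 0: rhs = 1, matching y values: 1, 12 (2 points).
  x = 1: rhs = 4, matching y values: 2, 11 (2 points).
  x = 2: rhs = 0, matching y values: 0 (1 points).
  x = 3: rhs = 8, matching y values: none (0 points).
  x = 4: rhs = 8, matching y values: none (0 points).
  x = 5: rhs = 6, matching y values: none (0 points).
  x = 6: rhs = 8, matching y values: none (0 points).
  x = 7: rhs = 7, matching y values: none (0 points).
  x = 8: rhs = 9, matching y values: 3, 10 (2 points).
  x = 9: rhs = 7, matching y values: none (0 points).
  x = 10: rhs = 7, matching y values: none (0 points).
  x = 11: rhs = 2, matching y values: none (0 points).
  x = 12: rhs = 11, matching y values: none (0 points).
Total affine count: 7.
Full point count |E(F_13)| = 7 + 1 = 8.
Hasse bound: |8 − (13+1)| = |-6| = 6 ≤ 2√13 ≈ 7.2111 ✓.


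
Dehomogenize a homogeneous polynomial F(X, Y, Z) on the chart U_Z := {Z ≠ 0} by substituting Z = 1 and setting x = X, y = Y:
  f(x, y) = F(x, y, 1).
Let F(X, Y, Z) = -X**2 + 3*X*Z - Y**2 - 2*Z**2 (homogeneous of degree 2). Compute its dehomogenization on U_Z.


f(x, y) = -x**2 + 3*x - y**2 - 2

On U_Z we set Z = 1. Each monomial c·X^i·Y^j·Z^k in F becomes c·x^i·y^j·1^k = c·x^i·y^j.
Substituting Z = 1: F(X, Y, 1) = -x**2 + 3*x - y**2 - 2.
Note: deg(f) ≤ deg(F) = 2; strict inequality happens when F is divisible by Z (lost terms).


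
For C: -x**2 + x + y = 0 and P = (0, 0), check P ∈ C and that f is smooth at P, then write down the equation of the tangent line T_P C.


Tangent line at P: x + y = 0.

Step 1: f(0, 0) = 0, so P lies on C.
Step 2: partial derivatives
  f_x(x, y) = 1 - 2*x, f_y(x, y) = 1.
  f_x(P) = 1, f_y(P) = 1 (gradient nonzero, so P is smooth).
Step 3: tangent line at P: 1·(x − 0) + 1·(y − 0) = 0.
Expanding: x + y = 0.


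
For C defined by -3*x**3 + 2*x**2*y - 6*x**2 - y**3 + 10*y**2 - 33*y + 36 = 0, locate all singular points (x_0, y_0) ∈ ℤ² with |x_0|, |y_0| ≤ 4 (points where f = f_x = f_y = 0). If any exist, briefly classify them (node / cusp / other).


Singular points: {(0, 3)}; classification: cusp.

Compute partial derivatives:
  f_x = -9*x**2 + 4*x*y - 12*x.
  f_y = 2*x**2 - 3*y**2 + 20*y - 33.
Scan x_0 ∈ {−4, ..., 4}. For each x_0, f_y(x_0, y) is a polynomial in y; find its integer roots y ∈ {−4, ..., 4}, then test f_x and f at those candidates.
  x = -4: f_y(-4, y) = -3*y**2 + 20*y - 1; no integer root y with |y| ≤ 4.
  x = -3: f_y(-3, y) = -3*y**2 + 20*y - 15; no integer root y with |y| ≤ 4.
  x = -2: f_y(-2, y) = -3*y**2 + 20*y - 25; no integer root y with |y| ≤ 4.
  x = -1: f_y(-1, y) = -3*y**2 + 20*y - 31; no integer root y with |y| ≤ 4.
  x = 0: f_y(0, y) = -3*y**2 + 20*y - 33; vanishes at y ∈ {3}. (0, 3): f_x = 0, f = 0 — SINGULAR.
  x = 1: f_y(1, y) = -3*y**2 + 20*y - 31; no integer root y with |y| ≤ 4.
  x = 2: f_y(2, y) = -3*y**2 + 20*y - 25; no integer root y with |y| ≤ 4.
  x = 3: f_y(3, y) = -3*y**2 + 20*y - 15; no integer root y with |y| ≤ 4.
  x = 4: f_y(4, y) = -3*y**2 + 20*y - 1; no integer root y with |y| ≤ 4.
Only singular point on the grid: (0, 3).
Classify: substitute x = 0 + u, y = 3 + v and expand: f = -3*u**3 + 2*u**2*v - v**3 + v**2.
No constant or linear terms (consistent with a singular point). Quadratic part: v**2. Cubic part: -3*u**3 + 2*u**2*v - v**3.
The quadratic part v**2 is a perfect square, so there is a single (double) tangent line v = 0, i.e. y = 3. Restricting the cubic part to that line (v = 0) leaves -3*u**3 ≠ 0, so f is not divisible by v and the branch is v² ≈ 3*u**3 to lowest order — this is a cusp.
Classification: cusp.


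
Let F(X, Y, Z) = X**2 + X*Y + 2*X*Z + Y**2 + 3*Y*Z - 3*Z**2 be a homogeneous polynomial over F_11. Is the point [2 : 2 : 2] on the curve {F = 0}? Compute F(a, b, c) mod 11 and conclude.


F(2,2,2) ≡ 9 (mod 11); P is NOT on the curve.

Evaluate F(2, 2, 2) term-by-term (mod 11).
  X**2 ↦ 1·4·1·1 = 4
  X*Y ↦ 1·2·2·1 = 4
  2*X*Z ↦ 2·2·1·2 = 8
  Y**2 ↦ 1·1·4·1 = 4
  3*Y*Z ↦ 3·1·2·2 = 12
  -3*Z**2 ↦ -3·1·1·4 = -12
Sum: F(2, 2, 2) = (4) + (4) + (8) + (4) + (12) + (-12) = 20.
Reducing mod 11: 20 ≡ 9 (mod 11).
Since F(a, b, c) ≡ 9 ≠ 0 (mod 11), P does NOT lie on the curve.


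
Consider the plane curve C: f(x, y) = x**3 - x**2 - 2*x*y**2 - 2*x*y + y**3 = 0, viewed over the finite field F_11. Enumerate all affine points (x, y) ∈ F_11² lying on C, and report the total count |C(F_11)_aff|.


Affine F_11-points: {(0, 0), (1, 0), (1, 6), (1, 7), (4, 1), (5, 10), (6, 5), (9, 4)}; count = 8.

For each of the 121 pairs (x, y) ∈ F_11², evaluate f(x, y) mod 11. Record the zeros.
  x = 0: [0↦0, 1↦1, 2↦8, 3↦5, 4↦9, 5↦4, 6↦7, 7↦2, 8↦6, 9↦3, 10↦10]  zeros at y ∈ {0}
  x = 1: [0↦0, 1↦8, 2↦7, 3↦3, 4↦2, 5↦10, 6↦0, 7↦0, 8↦5, 9↦10, 10↦10]  zeros at y ∈ {0, 6, 7}
  x = 2: [0↦4, 1↦8, 2↦10, 3↦5, 4↦10, 5↦9, 6↦8, 7↦2, 8↦8, 9↦10, 10↦3]  zeros at y ∈ ∅
  x = 3: [0↦7, 1↦7, 2↦1, 3↦6, 4↦6, 5↦7, 6↦4, 7↦3, 8↦10, 9↦9, 10↦6]  zeros at y ∈ ∅
  x = 4: [0↦4, 1↦0, 2↦8, 3↦1, 4↦7, 5↦10, 6↦5, 7↦9, 8↦6, 9↦2, 10↦3]  zeros at y ∈ {1}
  x = 5: [0↦1, 1↦4, 2↦4, 3↦7, 4↦8, 5↦2, 6↦6, 7↦4, 8↦2, 9↦6, 10↦0]  zeros at y ∈ {10}
  x = 6: [0↦4, 1↦3, 2↦6, 3↦8, 4↦4, 5↦0, 6↦2, 7↦5, 8↦4, 9↦5, 10↦3]  zeros at y ∈ {5}
  x = 7: [0↦8, 1↦3, 2↦9, 3↦10, 4↦1, 5↦10, 6↦10, 7↦7, 8↦7, 9↦5, 10↦7]  zeros at y ∈ ∅
  x = 8: [0↦8, 1↦10, 2↦8, 3↦8, 4↦5, 5↦5, 6↦3, 7↦5, 8↦6, 9↦1, 10↦7]  zeros at y ∈ ∅
  x = 9: [0↦10, 1↦8, 2↦9, 3↦8, 4↦0, 5↦2, 6↦9, 7↦5, 8↦7, 9↦10, 10↦9]  zeros at y ∈ {4}
  x = 10: [0↦9, 1↦3, 2↦7, 3↦5, 4↦3, 5↦7, 6↦1, 7↦2, 8↦5, 9↦5, 10↦8]  zeros at y ∈ ∅
Collecting zeros: affine points = {(0, 0), (1, 0), (1, 6), (1, 7), (4, 1), (5, 10), (6, 5), (9, 4)}.
Total count |C(F_11)_aff| = 8.


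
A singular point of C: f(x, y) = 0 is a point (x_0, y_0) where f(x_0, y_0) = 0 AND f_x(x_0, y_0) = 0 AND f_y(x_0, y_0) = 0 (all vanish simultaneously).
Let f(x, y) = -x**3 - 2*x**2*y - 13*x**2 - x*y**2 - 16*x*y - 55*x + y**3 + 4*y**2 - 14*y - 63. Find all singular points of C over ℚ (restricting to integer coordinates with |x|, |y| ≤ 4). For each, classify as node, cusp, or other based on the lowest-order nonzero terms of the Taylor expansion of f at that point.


Singular points: {(-3, -2)}; classification: cusp.

Compute partial derivatives:
  f_x = -3*x**2 - 4*x*y - 26*x - y**2 - 16*y - 55.
  f_y = -2*x**2 - 2*x*y - 16*x + 3*y**2 + 8*y - 14.
Scan x_0 ∈ {−4, ..., 4}. For each x_0, f_y(x_0, y) is a polynomial in y; find its integer roots y ∈ {−4, ..., 4}, then test f_x and f at those candidates.
  x = -4: f_y(-4, y) = 3*y**2 + 16*y + 18; no integer root y with |y| ≤ 4.
  x = -3: f_y(-3, y) = 3*y**2 + 14*y + 16; vanishes at y ∈ {-2}. (-3, -2): f_x = 0, f = 0 — SINGULAR.
  x = -2: f_y(-2, y) = 3*y**2 + 12*y + 10; no integer root y with |y| ≤ 4.
  x = -1: f_y(-1, y) = 3*y**2 + 10*y; vanishes at y ∈ {0}. (-1, 0): f_x = -32 ≠ 0.
  x = 0: f_y(0, y) = 3*y**2 + 8*y - 14; no integer root y with |y| ≤ 4.
  x = 1: f_y(1, y) = 3*y**2 + 6*y - 32; no integer root y with |y| ≤ 4.
  x = 2: f_y(2, y) = 3*y**2 + 4*y - 54; no integer root y with |y| ≤ 4.
  x = 3: f_y(3, y) = 3*y**2 + 2*y - 80; no integer root y with |y| ≤ 4.
  x = 4: f_y(4, y) = 3*y**2 - 110; no integer root y with |y| ≤ 4.
Only singular point on the grid: (-3, -2).
Classify: substitute x = -3 + u, y = -2 + v and expand: f = -u**3 - 2*u**2*v - u*v**2 + v**3 + v**2.
No constant or linear terms (consistent with a singular point). Quadratic part: v**2. Cubic part: -u**3 - 2*u**2*v - u*v**2 + v**3.
The quadratic part v**2 is a perfect square, so there is a single (double) tangent line v = 0, i.e. y = -2. Restricting the cubic part to that line (v = 0) leaves -u**3 ≠ 0, so f is not divisible by v and the branch is v² ≈ u**3 to lowest order — this is a cusp.
Classification: cusp.


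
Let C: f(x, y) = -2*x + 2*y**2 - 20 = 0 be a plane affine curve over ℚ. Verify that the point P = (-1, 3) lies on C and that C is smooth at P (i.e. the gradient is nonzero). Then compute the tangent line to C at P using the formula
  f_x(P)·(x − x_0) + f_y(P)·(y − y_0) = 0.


Tangent line at P: -2*x + 12*y - 38 = 0.

Step 1: f(-1, 3) = 0, so P lies on C.
Step 2: partial derivatives
  f_x(x, y) = -2, f_y(x, y) = 4*y.
  f_x(P) = -2, f_y(P) = 12 (gradient nonzero, so P is smooth).
Step 3: tangent line at P: -2·(x − -1) + 12·(y − 3) = 0.
Expanding: -2*x + 12*y - 38 = 0.


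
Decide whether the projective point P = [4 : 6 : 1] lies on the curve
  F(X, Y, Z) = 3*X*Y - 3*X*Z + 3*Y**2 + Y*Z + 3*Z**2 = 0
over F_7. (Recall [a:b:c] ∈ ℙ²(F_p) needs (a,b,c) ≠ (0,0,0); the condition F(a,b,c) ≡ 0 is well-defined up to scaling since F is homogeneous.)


F(4,6,1) ≡ 2 (mod 7); P is NOT on the curve.

Evaluate F(4, 6, 1) term-by-term (mod 7).
  3*X*Y ↦ 3·4·6·1 = 72
  -3*X*Z ↦ -3·4·1·1 = -12
  3*Y**2 ↦ 3·1·36·1 = 108
  Y*Z ↦ 1·1·6·1 = 6
  3*Z**2 ↦ 3·1·1·1 = 3
Sum: F(4, 6, 1) = (72) + (-12) + (108) + (6) + (3) = 177.
Reducing mod 7: 177 ≡ 2 (mod 7).
Since F(a, b, c) ≡ 2 ≠ 0 (mod 7), P does NOT lie on the curve.


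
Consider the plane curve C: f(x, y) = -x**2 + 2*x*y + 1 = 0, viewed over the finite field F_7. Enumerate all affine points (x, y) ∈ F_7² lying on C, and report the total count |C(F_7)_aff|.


Affine F_7-points: {(1, 0), (2, 6), (3, 6), (4, 1), (5, 1), (6, 0)}; count = 6.

For each of the 49 pairs (x, y) ∈ F_7², evaluate f(x, y) mod 7. Record the zeros.
  x = 0: [0↦1, 1↦1, 2↦1, 3↦1, 4↦1, 5↦1, 6↦1]  zeros at y ∈ ∅
  x = 1: [0↦0, 1↦2, 2↦4, 3↦6, 4↦1, 5↦3, 6↦5]  zeros at y ∈ {0}
  x = 2: [0↦4, 1↦1, 2↦5, 3↦2, 4↦6, 5↦3, 6↦0]  zeros at y ∈ {6}
  x = 3: [0↦6, 1↦5, 2↦4, 3↦3, 4↦2, 5↦1, 6↦0]  zeros at y ∈ {6}
  x = 4: [0↦6, 1↦0, 2↦1, 3↦2, 4↦3, 5↦4, 6↦5]  zeros at y ∈ {1}
  x = 5: [0↦4, 1↦0, 2↦3, 3↦6, 4↦2, 5↦5, 6↦1]  zeros at y ∈ {1}
  x = 6: [0↦0, 1↦5, 2↦3, 3↦1, 4↦6, 5↦4, 6↦2]  zeros at y ∈ {0}
Collecting zeros: affine points = {(1, 0), (2, 6), (3, 6), (4, 1), (5, 1), (6, 0)}.
Total count |C(F_7)_aff| = 6.


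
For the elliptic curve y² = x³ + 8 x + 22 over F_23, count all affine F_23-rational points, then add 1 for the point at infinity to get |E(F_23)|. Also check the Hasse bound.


Affine points = {(1, 10), (1, 13), (2, 0), (3, 2), (3, 21), (4, 7), (4, 16), (5, 7), (5, 16), (8, 0), (9, 8), (9, 15), (12, 11), (12, 12), (13, 0), (14, 7), (14, 16), (18, 8), (18, 15), (19, 8), (19, 15), (22, 6), (22, 17)}; affine count = 23; |E(F_23)| = 24.

Discriminant check: Δ ∝ 4a³ + 27b² = 4·8³ + 27·22² = 4·512 + 27·484 ≡ 5 (mod 23). Nonzero ⇒ E is nonsingular.
For each x ∈ F_23, compute rhs = x³ + 8·x + 22 mod 23, then count y ∈ F_23 with y² ≡ rhs.
  x = 0: rhs = 22, matching y values: none (0 points).
  x = 1: rhs = 8, matching y values: 10, 13 (2 points).
  x = 2: rhs = 0, matching y values: 0 (1 points).
  x = 3: rhs = 4, matching y values: 2, 21 (2 points).
  x = 4: rhs = 3, matching y values: 7, 16 (2 points).
  x = 5: rhs = 3, matching y values: 7, 16 (2 points).
  x = 6: rhs = 10, matching y values: none (0 points).
  x = 7: rhs = 7, matching y values: none (0 points).
  x = 8: rhs = 0, matching y values: 0 (1 points).
  x = 9: rhs = 18, matching y values: 8, 15 (2 points).
  x = 10: rhs = 21, matching y values: none (0 points).
  x = 11: rhs = 15, matching y values: none (0 points).
  x = 12: rhs = 6, matching y values: 11, 12 (2 points).
  x = 13: rhs = 0, matching y values: 0 (1 points).
  x = 14: rhs = 3, matching y values: 7, 16 (2 points).
  x = 15: rhs = 21, matching y values: none (0 points).
  x = 16: rhs = 14, matching y values: none (0 points).
  x = 17: rhs = 11, matching y values: none (0 points).
  x = 18: rhs = 18, matching y values: 8, 15 (2 points).
  x = 19: rhs = 18, matching y values: 8, 15 (2 points).
  x = 20: rhs = 17, matching y values: none (0 points).
  x = 21: rhs = 21, matching y values: none (0 points).
  x = 22: rhs = 13, matching y values: 6, 17 (2 points).
Total affine count: 23.
Full point count |E(F_23)| = 23 + 1 = 24.
Hasse bound: |24 − (23+1)| = |0| = 0 ≤ 2√23 ≈ 9.5917 ✓.


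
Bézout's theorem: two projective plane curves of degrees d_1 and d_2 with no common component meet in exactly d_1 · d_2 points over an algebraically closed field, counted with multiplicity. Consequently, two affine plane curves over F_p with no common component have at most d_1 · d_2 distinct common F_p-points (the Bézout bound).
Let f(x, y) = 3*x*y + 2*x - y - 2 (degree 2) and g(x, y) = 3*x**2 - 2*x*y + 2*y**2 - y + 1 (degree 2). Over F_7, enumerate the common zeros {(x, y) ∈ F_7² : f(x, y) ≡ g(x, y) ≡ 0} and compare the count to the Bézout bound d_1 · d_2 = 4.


Common zeros: ∅; count = 0; Bézout bound = 4.

deg(f) = 2, deg(g) = 2, so Bézout bound = 4.
Scan x ∈ F_7. For each x, list the y ∈ F_7 with f(x, y) ≡ 0 and those with g(x, y) ≡ 0 (mod 7); the common zeros in that column are the intersection.
  x = 0: f ≡ 0 at y ∈ {5}; g ≡ 0 at y ∈ {2}; common: ∅.
  x = 1: f ≡ 0 at y ∈ {0}; g ≡ 0 at y ∈ ∅; common: ∅.
  x = 2: f ≡ 0 at y ∈ {1}; g ≡ 0 at y ∈ ∅; common: ∅.
  x = 3: f ≡ 0 at y ∈ {3}; g ≡ 0 at y ∈ {0}; common: ∅.
  x = 4: f ≡ 0 at y ∈ {2}; g ≡ 0 at y ∈ {0, 1}; common: ∅.
  x = 5: f ≡ 0 at y ∈ ∅; g ≡ 0 at y ∈ ∅; common: ∅.
  x = 6: f ≡ 0 at y ∈ {6}; g ≡ 0 at y ∈ {1, 2}; common: ∅.
Collecting: common zeros = ∅, so the count is 0.
Comparison with the Bézout bound: 0 ≤ 4 = deg(f)·deg(g), as expected for curves with no common component (the affine F_7-count falls short of the bound because intersections may lie at infinity, over extension fields, or carry multiplicity).


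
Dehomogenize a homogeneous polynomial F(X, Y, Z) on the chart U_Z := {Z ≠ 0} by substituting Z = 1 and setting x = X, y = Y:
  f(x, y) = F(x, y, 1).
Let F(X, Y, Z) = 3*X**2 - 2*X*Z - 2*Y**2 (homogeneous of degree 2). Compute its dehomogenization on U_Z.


f(x, y) = 3*x**2 - 2*x - 2*y**2

On U_Z we set Z = 1. Each monomial c·X^i·Y^j·Z^k in F becomes c·x^i·y^j·1^k = c·x^i·y^j.
Substituting Z = 1: F(X, Y, 1) = 3*x**2 - 2*x - 2*y**2.
Note: deg(f) ≤ deg(F) = 2; strict inequality happens when F is divisible by Z (lost terms).


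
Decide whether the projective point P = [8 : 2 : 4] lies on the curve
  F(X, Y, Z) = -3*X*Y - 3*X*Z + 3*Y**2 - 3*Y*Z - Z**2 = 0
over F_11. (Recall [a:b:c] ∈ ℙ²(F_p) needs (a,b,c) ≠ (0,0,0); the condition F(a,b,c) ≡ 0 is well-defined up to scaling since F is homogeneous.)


F(8,2,4) ≡ 4 (mod 11); P is NOT on the curve.

Evaluate F(8, 2, 4) term-by-term (mod 11).
  -3*X*Y ↦ -3·8·2·1 = -48
  -3*X*Z ↦ -3·8·1·4 = -96
  3*Y**2 ↦ 3·1·4·1 = 12
  -3*Y*Z ↦ -3·1·2·4 = -24
  -Z**2 ↦ -1·1·1·16 = -16
Sum: F(8, 2, 4) = (-48) + (-96) + (12) + (-24) + (-16) = -172.
Reducing mod 11: -172 ≡ 4 (mod 11).
Since F(a, b, c) ≡ 4 ≠ 0 (mod 11), P does NOT lie on the curve.


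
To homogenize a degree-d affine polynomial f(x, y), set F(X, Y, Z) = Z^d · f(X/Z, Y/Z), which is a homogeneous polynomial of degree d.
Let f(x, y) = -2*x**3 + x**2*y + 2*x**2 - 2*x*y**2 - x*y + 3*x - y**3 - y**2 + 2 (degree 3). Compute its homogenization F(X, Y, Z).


F(X, Y, Z) = -2*X**3 + X**2*Y + 2*X**2*Z - 2*X*Y**2 - X*Y*Z + 3*X*Z**2 - Y**3 - Y**2*Z + 2*Z**3

deg(f) = 3.
Substitute x = X/Z, y = Y/Z into f, then multiply by Z^3.
  monomial -2·x^3·y^0 ↦ -2·X^3·Y^0·Z^0.
  monomial 1·x^2·y^1 ↦ 1·X^2·Y^1·Z^0.
  monomial 2·x^2·y^0 ↦ 2·X^2·Y^0·Z^1.
  monomial -2·x^1·y^2 ↦ -2·X^1·Y^2·Z^0.
  monomial -1·x^1·y^1 ↦ -1·X^1·Y^1·Z^1.
  monomial 3·x^1·y^0 ↦ 3·X^1·Y^0·Z^2.
  monomial -1·x^0·y^3 ↦ -1·X^0·Y^3·Z^0.
  monomial -1·x^0·y^2 ↦ -1·X^0·Y^2·Z^1.
  monomial 2·x^0·y^0 ↦ 2·X^0·Y^0·Z^3.
Collecting: F(X, Y, Z) = -2*X**3 + X**2*Y + 2*X**2*Z - 2*X*Y**2 - X*Y*Z + 3*X*Z**2 - Y**3 - Y**2*Z + 2*Z**3.


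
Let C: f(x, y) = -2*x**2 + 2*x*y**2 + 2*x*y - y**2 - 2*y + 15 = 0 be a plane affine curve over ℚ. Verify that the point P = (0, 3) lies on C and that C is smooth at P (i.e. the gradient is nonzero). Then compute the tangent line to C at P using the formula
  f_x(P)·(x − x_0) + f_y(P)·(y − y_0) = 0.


Tangent line at P: 24*x - 8*y + 24 = 0.

Step 1: f(0, 3) = 0, so P lies on C.
Step 2: partial derivatives
  f_x(x, y) = -4*x + 2*y**2 + 2*y, f_y(x, y) = 4*x*y + 2*x - 2*y - 2.
  f_x(P) = 24, f_y(P) = -8 (gradient nonzero, so P is smooth).
Step 3: tangent line at P: 24·(x − 0) + -8·(y − 3) = 0.
Expanding: 24*x - 8*y + 24 = 0.


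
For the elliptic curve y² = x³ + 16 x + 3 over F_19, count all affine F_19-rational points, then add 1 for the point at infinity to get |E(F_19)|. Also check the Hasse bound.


Affine points = {(1, 1), (1, 18), (2, 9), (2, 10), (4, 6), (4, 13), (6, 7), (6, 12), (8, 4), (8, 15), (10, 2), (10, 17), (11, 3), (11, 16), (12, 2), (12, 17), (14, 8), (14, 11), (16, 2), (16, 17), (17, 1), (17, 18), (18, 9), (18, 10)}; affine count = 24; |E(F_19)| = 25.

Discriminant check: Δ ∝ 4a³ + 27b² = 4·16³ + 27·3² = 4·4096 + 27·9 ≡ 2 (mod 19). Nonzero ⇒ E is nonsingular.
For each x ∈ F_19, compute rhs = x³ + 16·x + 3 mod 19, then count y ∈ F_19 with y² ≡ rhs.
  x = 0: rhs = 3, matching y values: none (0 points).
  x = 1: rhs = 1, matching y values: 1, 18 (2 points).
  x = 2: rhs = 5, matching y values: 9, 10 (2 points).
  x = 3: rhs = 2, matching y values: none (0 points).
  x = 4: rhs = 17, matching y values: 6, 13 (2 points).
  x = 5: rhs = 18, matching y values: none (0 points).
  x = 6: rhs = 11, matching y values: 7, 12 (2 points).
  x = 7: rhs = 2, matching y values: none (0 points).
  x = 8: rhs = 16, matching y values: 4, 15 (2 points).
  x = 9: rhs = 2, matching y values: none (0 points).
  x = 10: rhs = 4, matching y values: 2, 17 (2 points).
  x = 11: rhs = 9, matching y values: 3, 16 (2 points).
  x = 12: rhs = 4, matching y values: 2, 17 (2 points).
  x = 13: rhs = 14, matching y values: none (0 points).
  x = 14: rhs = 7, matching y values: 8, 11 (2 points).
  x = 15: rhs = 8, matching y values: none (0 points).
  x = 16: rhs = 4, matching y values: 2, 17 (2 points).
  x = 17: rhs = 1, matching y values: 1, 18 (2 points).
  x = 18: rhs = 5, matching y values: 9, 10 (2 points).
Total affine count: 24.
Full point count |E(F_19)| = 24 + 1 = 25.
Hasse bound: |25 − (19+1)| = |5| = 5 ≤ 2√19 ≈ 8.7178 ✓.


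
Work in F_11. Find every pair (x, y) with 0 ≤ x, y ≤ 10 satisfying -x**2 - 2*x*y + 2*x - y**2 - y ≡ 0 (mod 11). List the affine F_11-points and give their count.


Affine F_11-points: {(0, 0), (0, 10), (2, 0), (2, 6), (3, 1), (3, 3), (4, 3), (4, 10), (8, 1), (8, 4), (10, 6)}; count = 11.

For each of the 121 pairs (x, y) ∈ F_11², evaluate f(x, y) mod 11. Record the zeros.
  x = 0: [0↦0, 1↦9, 2↦5, 3↦10, 4↦2, 5↦3, 6↦2, 7↦10, 8↦5, 9↦9, 10↦0]  zeros at y ∈ {0, 10}
  x = 1: [0↦1, 1↦8, 2↦2, 3↦5, 4↦6, 5↦5, 6↦2, 7↦8, 8↦1, 9↦3, 10↦3]  zeros at y ∈ ∅
  x = 2: [0↦0, 1↦5, 2↦8, 3↦9, 4↦8, 5↦5, 6↦0, 7↦4, 8↦6, 9↦6, 10↦4]  zeros at y ∈ {0, 6}
  x = 3: [0↦8, 1↦0, 2↦1, 3↦0, 4↦8, 5↦3, 6↦7, 7↦9, 8↦9, 9↦7, 10↦3]  zeros at y ∈ {1, 3}
  x = 4: [0↦3, 1↦4, 2↦3, 3↦0, 4↦6, 5↦10, 6↦1, 7↦1, 8↦10, 9↦6, 10↦0]  zeros at y ∈ {3, 10}
  x = 5: [0↦7, 1↦6, 2↦3, 3↦9, 4↦2, 5↦4, 6↦4, 7↦2, 8↦9, 9↦3, 10↦6]  zeros at y ∈ ∅
  x = 6: [0↦9, 1↦6, 2↦1, 3↦5, 4↦7, 5↦7, 6↦5, 7↦1, 8↦6, 9↦9, 10↦10]  zeros at y ∈ ∅
  x = 7: [0↦9, 1↦4, 2↦8, 3↦10, 4↦10, 5↦8, 6↦4, 7↦9, 8↦1, 9↦2, 10↦1]  zeros at y ∈ ∅
  x = 8: [0↦7, 1↦0, 2↦2, 3↦2, 4↦0, 5↦7, 6↦1, 7↦4, 8↦5, 9↦4, 10↦1]  zeros at y ∈ {1, 4}
  x = 9: [0↦3, 1↦5, 2↦5, 3↦3, 4↦10, 5↦4, 6↦7, 7↦8, 8↦7, 9↦4, 10↦10]  zeros at y ∈ ∅
  x = 10: [0↦8, 1↦8, 2↦6, 3↦2, 4↦7, 5↦10, 6↦0, 7↦10, 8↦7, 9↦2, 10↦6]  zeros at y ∈ {6}
Collecting zeros: affine points = {(0, 0), (0, 10), (2, 0), (2, 6), (3, 1), (3, 3), (4, 3), (4, 10), (8, 1), (8, 4), (10, 6)}.
Total count |C(F_11)_aff| = 11.
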